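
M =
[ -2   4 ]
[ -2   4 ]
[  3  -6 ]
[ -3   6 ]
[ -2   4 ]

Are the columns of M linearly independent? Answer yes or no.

no

Row reduce M to echelon form.
R2 ← R2 − R1: [0, 0]
R3 ← R3 + (3/2)·R1: [0, 0]
R4 ← R4 − (3/2)·R1: [0, 0]
R5 ← R5 − R1: [0, 0]
1 pivot among 2 columns.
Only 1 < 2 pivot columns, so the columns are linearly dependent.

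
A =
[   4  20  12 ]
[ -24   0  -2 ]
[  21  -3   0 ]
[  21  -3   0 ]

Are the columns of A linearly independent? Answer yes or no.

no

Row reduce A to echelon form.
R2 ← R2 + (6)·R1: [0, 120, 70]
R3 ← R3 − (21/4)·R1: [0, -108, -63]
R4 ← R4 − (21/4)·R1: [0, -108, -63]
R3 ← R3 + (9/10)·R2: [0, 0, 0]
R4 ← R4 + (9/10)·R2: [0, 0, 0]
2 pivots among 3 columns.
Only 2 < 3 pivot columns, so the columns are linearly dependent.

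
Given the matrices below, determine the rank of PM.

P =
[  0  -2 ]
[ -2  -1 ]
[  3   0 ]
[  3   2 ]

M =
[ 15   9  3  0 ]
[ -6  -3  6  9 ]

First compute PM:
[[ 12,   6, -12, -18],
 [-24, -15, -12,  -9],
 [ 45,  27,   9,   0],
 [ 33,  21,  21,  18]]
Now row reduce the product.
R2 ← R2 + (2)·R1: [0, -3, -36, -45]
R3 ← R3 − (15/4)·R1: [0, 9/2, 54, 135/2]
R4 ← R4 − (11/4)·R1: [0, 9/2, 54, 135/2]
R3 ← R3 + (3/2)·R2: [0, 0, 0, 0]
R4 ← R4 + (3/2)·R2: [0, 0, 0, 0]
2 nonzero rows, so rank(PM) = 2.

2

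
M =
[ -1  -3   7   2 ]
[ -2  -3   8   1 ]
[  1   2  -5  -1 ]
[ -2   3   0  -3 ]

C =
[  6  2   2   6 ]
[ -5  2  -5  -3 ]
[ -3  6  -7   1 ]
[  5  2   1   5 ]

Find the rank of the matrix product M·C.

3

First compute MC:
[[ -2,  38, -34,  20],
 [-16,  40, -44,  10],
 [  6, -26,  26, -10],
 [-42,  -4, -22, -36]]
Now row reduce the product.
R2 ← R2 − (8)·R1: [0, -264, 228, -150]
R3 ← R3 + (3)·R1: [0, 88, -76, 50]
R4 ← R4 − (21)·R1: [0, -802, 692, -456]
R3 ← R3 + (1/3)·R2: [0, 0, 0, 0]
R4 ← R4 − (401/132)·R2: [0, 0, -7/11, -7/22]
Swap R3 ↔ R4
3 nonzero rows, so rank(MC) = 3.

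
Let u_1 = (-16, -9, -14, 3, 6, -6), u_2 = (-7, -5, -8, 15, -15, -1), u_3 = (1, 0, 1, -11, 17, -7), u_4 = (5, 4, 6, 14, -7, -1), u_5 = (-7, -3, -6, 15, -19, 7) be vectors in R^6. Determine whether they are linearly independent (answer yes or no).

no

Form the matrix with these vectors as rows and row reduce.
R2 ← R2 − (7/16)·R1: [0, -17/16, -15/8, 219/16, -141/8, 13/8]
R3 ← R3 + (1/16)·R1: [0, -9/16, 1/8, -173/16, 139/8, -59/8]
R4 ← R4 + (5/16)·R1: [0, 19/16, 13/8, 239/16, -41/8, -23/8]
R5 ← R5 − (7/16)·R1: [0, 15/16, 1/8, 219/16, -173/8, 77/8]
R3 ← R3 − (9/17)·R2: [0, 0, 19/17, -307/17, 454/17, -140/17]
R4 ← R4 + (19/17)·R2: [0, 0, -8/17, 514/17, -422/17, -18/17]
R5 ← R5 + (15/17)·R2: [0, 0, -26/17, 438/17, -632/17, 188/17]
R4 ← R4 + (8/19)·R3: [0, 0, 0, 430/19, -258/19, -86/19]
R5 ← R5 + (26/19)·R3: [0, 0, 0, 20/19, -12/19, -4/19]
R5 ← R5 − (2/43)·R4: [0, 0, 0, 0, 0, 0]
4 nonzero rows, so the 5 vectors span a space of dimension 4.
Since 4 < 5, the vectors are linearly dependent.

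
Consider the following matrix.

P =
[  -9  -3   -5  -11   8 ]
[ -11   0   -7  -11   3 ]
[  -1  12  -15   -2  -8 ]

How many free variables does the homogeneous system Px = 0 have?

2

Row reduce to echelon form.
R2 ← R2 − (11/9)·R1: [0, 11/3, -8/9, 22/9, -61/9]
R3 ← R3 − (1/9)·R1: [0, 37/3, -130/9, -7/9, -80/9]
R3 ← R3 − (37/11)·R2: [0, 0, -126/11, -9, 153/11]
3 nonzero rows, so rank(P) = 3.
P has 5 columns; by rank–nullity, nullity = 5 − 3 = 2.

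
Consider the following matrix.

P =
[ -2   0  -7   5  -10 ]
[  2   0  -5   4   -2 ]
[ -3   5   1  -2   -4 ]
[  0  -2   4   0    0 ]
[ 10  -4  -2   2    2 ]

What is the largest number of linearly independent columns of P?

5

Row reduce to echelon form.
R2 ← R2 + R1: [0, 0, -12, 9, -12]
R3 ← R3 − (3/2)·R1: [0, 5, 23/2, -19/2, 11]
R5 ← R5 + (5)·R1: [0, -4, -37, 27, -48]
Swap R2 ↔ R3
R4 ← R4 + (2/5)·R2: [0, 0, 43/5, -19/5, 22/5]
R5 ← R5 + (4/5)·R2: [0, 0, -139/5, 97/5, -196/5]
R4 ← R4 + (43/60)·R3: [0, 0, 0, 53/20, -21/5]
R5 ← R5 − (139/60)·R3: [0, 0, 0, -29/20, -57/5]
R5 ← R5 + (29/53)·R4: [0, 0, 0, 0, -726/53]
Echelon form has 5 nonzero rows, so rank(P) = 5.
The rank gives the maximum number of linearly independent columns: 5.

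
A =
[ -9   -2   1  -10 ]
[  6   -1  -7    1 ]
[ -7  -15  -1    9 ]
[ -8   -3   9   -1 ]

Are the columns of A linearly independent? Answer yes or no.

yes

Row reduce A to echelon form.
R2 ← R2 + (2/3)·R1: [0, -7/3, -19/3, -17/3]
R3 ← R3 − (7/9)·R1: [0, -121/9, -16/9, 151/9]
R4 ← R4 − (8/9)·R1: [0, -11/9, 73/9, 71/9]
R3 ← R3 − (121/21)·R2: [0, 0, 243/7, 346/7]
R4 ← R4 − (11/21)·R2: [0, 0, 80/7, 76/7]
R4 ← R4 − (80/243)·R3: [0, 0, 0, -1316/243]
4 pivots among 4 columns.
Every column is a pivot column, so the columns are linearly independent.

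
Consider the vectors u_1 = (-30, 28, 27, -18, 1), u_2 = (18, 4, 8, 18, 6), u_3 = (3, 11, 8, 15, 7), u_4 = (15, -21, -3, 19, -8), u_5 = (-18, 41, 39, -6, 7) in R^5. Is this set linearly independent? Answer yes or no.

yes

Form the matrix with these vectors as rows and row reduce.
R2 ← R2 + (3/5)·R1: [0, 104/5, 121/5, 36/5, 33/5]
R3 ← R3 + (1/10)·R1: [0, 69/5, 107/10, 66/5, 71/10]
R4 ← R4 + (1/2)·R1: [0, -7, 21/2, 10, -15/2]
R5 ← R5 − (3/5)·R1: [0, 121/5, 114/5, 24/5, 32/5]
R3 ← R3 − (69/104)·R2: [0, 0, -557/104, 219/26, 283/104]
R4 ← R4 + (35/104)·R2: [0, 0, 1939/104, 323/26, -549/104]
R5 ← R5 − (121/104)·R2: [0, 0, -557/104, -93/26, -133/104]
R4 ← R4 + (1939/557)·R3: [0, 0, 0, 23252/557, 2336/557]
R5 ← R5 − R3: [0, 0, 0, -12, -4]
R5 ← R5 + (1671/5813)·R4: [0, 0, 0, 0, -16244/5813]
5 nonzero rows, so the 5 vectors span a space of dimension 5.
Since 5 = 5, the vectors are linearly independent.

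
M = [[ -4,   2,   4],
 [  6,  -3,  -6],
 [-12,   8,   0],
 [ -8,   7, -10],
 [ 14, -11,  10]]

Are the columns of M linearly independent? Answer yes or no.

no

Row reduce M to echelon form.
R2 ← R2 + (3/2)·R1: [0, 0, 0]
R3 ← R3 − (3)·R1: [0, 2, -12]
R4 ← R4 − (2)·R1: [0, 3, -18]
R5 ← R5 + (7/2)·R1: [0, -4, 24]
Swap R2 ↔ R3
R4 ← R4 − (3/2)·R2: [0, 0, 0]
R5 ← R5 + (2)·R2: [0, 0, 0]
2 pivots among 3 columns.
Only 2 < 3 pivot columns, so the columns are linearly dependent.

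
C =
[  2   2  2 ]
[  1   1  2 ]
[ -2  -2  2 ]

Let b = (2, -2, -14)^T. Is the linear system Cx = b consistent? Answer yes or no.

Row reduce the augmented matrix [C | b].
R2 ← R2 − (1/2)·R1: [0, 0, 1, -3]
R3 ← R3 + R1: [0, 0, 4, -12]
R3 ← R3 − (4)·R2: [0, 0, 0, 0]
The echelon form has 2 nonzero rows, and every pivot lies in the first 3 columns, so rank(C) = rank([C|b]) = 2.
The system is consistent.

yes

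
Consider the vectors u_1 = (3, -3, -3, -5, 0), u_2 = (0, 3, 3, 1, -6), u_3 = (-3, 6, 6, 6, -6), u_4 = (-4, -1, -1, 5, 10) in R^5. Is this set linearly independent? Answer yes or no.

no

Form the matrix with these vectors as rows and row reduce.
R3 ← R3 + R1: [0, 3, 3, 1, -6]
R4 ← R4 + (4/3)·R1: [0, -5, -5, -5/3, 10]
R3 ← R3 − R2: [0, 0, 0, 0, 0]
R4 ← R4 + (5/3)·R2: [0, 0, 0, 0, 0]
2 nonzero rows, so the 4 vectors span a space of dimension 2.
Since 2 < 4, the vectors are linearly dependent.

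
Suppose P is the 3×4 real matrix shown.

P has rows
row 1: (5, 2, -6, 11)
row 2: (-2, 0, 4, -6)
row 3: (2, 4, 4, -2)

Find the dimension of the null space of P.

Row reduce to echelon form.
R2 ← R2 + (2/5)·R1: [0, 4/5, 8/5, -8/5]
R3 ← R3 − (2/5)·R1: [0, 16/5, 32/5, -32/5]
R3 ← R3 − (4)·R2: [0, 0, 0, 0]
2 nonzero rows, so rank(P) = 2.
P has 4 columns; by rank–nullity, nullity = 4 − 2 = 2.

2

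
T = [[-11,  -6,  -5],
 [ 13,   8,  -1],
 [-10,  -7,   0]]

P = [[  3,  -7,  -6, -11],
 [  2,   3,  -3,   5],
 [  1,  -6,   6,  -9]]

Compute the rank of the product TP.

3

First compute TP:
[[-50,  89,  54, 136],
 [ 54, -61, -108, -94],
 [-44,  49,  81,  75]]
Now row reduce the product.
R2 ← R2 + (27/25)·R1: [0, 878/25, -1242/25, 1322/25]
R3 ← R3 − (22/25)·R1: [0, -733/25, 837/25, -1117/25]
R3 ← R3 + (733/878)·R2: [0, 0, -3510/439, -234/439]
3 nonzero rows, so rank(TP) = 3.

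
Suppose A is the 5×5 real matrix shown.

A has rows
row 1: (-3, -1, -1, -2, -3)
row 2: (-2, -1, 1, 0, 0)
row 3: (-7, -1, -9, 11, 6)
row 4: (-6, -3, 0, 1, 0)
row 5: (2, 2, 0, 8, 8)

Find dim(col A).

4

Row reduce to echelon form.
R2 ← R2 − (2/3)·R1: [0, -1/3, 5/3, 4/3, 2]
R3 ← R3 − (7/3)·R1: [0, 4/3, -20/3, 47/3, 13]
R4 ← R4 − (2)·R1: [0, -1, 2, 5, 6]
R5 ← R5 + (2/3)·R1: [0, 4/3, -2/3, 20/3, 6]
R3 ← R3 + (4)·R2: [0, 0, 0, 21, 21]
R4 ← R4 − (3)·R2: [0, 0, -3, 1, 0]
R5 ← R5 + (4)·R2: [0, 0, 6, 12, 14]
Swap R3 ↔ R4
R5 ← R5 + (2)·R3: [0, 0, 0, 14, 14]
R5 ← R5 − (2/3)·R4: [0, 0, 0, 0, 0]
Echelon form has 4 nonzero rows, so rank(A) = 4.
The column space has dimension equal to the rank: 4.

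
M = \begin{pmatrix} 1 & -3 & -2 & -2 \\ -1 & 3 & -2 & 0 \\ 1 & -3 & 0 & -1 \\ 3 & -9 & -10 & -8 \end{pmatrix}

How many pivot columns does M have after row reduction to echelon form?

2

Row reduce to echelon form.
R2 ← R2 + R1: [0, 0, -4, -2]
R3 ← R3 − R1: [0, 0, 2, 1]
R4 ← R4 − (3)·R1: [0, 0, -4, -2]
R3 ← R3 + (1/2)·R2: [0, 0, 0, 0]
R4 ← R4 − R2: [0, 0, 0, 0]
Echelon form has 2 nonzero rows, so rank(M) = 2.
Each nonzero row contributes one pivot column: 2 pivot columns.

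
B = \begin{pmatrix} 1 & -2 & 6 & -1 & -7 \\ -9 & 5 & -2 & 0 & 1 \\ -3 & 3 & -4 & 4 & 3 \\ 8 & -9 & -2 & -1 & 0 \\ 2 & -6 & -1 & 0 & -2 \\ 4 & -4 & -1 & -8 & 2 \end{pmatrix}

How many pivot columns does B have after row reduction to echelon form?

5

Row reduce to echelon form.
R2 ← R2 + (9)·R1: [0, -13, 52, -9, -62]
R3 ← R3 + (3)·R1: [0, -3, 14, 1, -18]
R4 ← R4 − (8)·R1: [0, 7, -50, 7, 56]
R5 ← R5 − (2)·R1: [0, -2, -13, 2, 12]
R6 ← R6 − (4)·R1: [0, 4, -25, -4, 30]
R3 ← R3 − (3/13)·R2: [0, 0, 2, 40/13, -48/13]
R4 ← R4 + (7/13)·R2: [0, 0, -22, 28/13, 294/13]
R5 ← R5 − (2/13)·R2: [0, 0, -21, 44/13, 280/13]
R6 ← R6 + (4/13)·R2: [0, 0, -9, -88/13, 142/13]
R4 ← R4 + (11)·R3: [0, 0, 0, 36, -18]
R5 ← R5 + (21/2)·R3: [0, 0, 0, 464/13, -224/13]
R6 ← R6 + (9/2)·R3: [0, 0, 0, 92/13, -74/13]
R5 ← R5 − (116/117)·R4: [0, 0, 0, 0, 8/13]
R6 ← R6 − (23/117)·R4: [0, 0, 0, 0, -28/13]
R6 ← R6 + (7/2)·R5: [0, 0, 0, 0, 0]
Echelon form has 5 nonzero rows, so rank(B) = 5.
Each nonzero row contributes one pivot column: 5 pivot columns.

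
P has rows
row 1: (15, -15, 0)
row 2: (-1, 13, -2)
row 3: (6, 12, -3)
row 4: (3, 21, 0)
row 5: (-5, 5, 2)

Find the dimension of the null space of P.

Row reduce to echelon form.
R2 ← R2 + (1/15)·R1: [0, 12, -2]
R3 ← R3 − (2/5)·R1: [0, 18, -3]
R4 ← R4 − (1/5)·R1: [0, 24, 0]
R5 ← R5 + (1/3)·R1: [0, 0, 2]
R3 ← R3 − (3/2)·R2: [0, 0, 0]
R4 ← R4 − (2)·R2: [0, 0, 4]
Swap R3 ↔ R4
R5 ← R5 − (1/2)·R3: [0, 0, 0]
3 nonzero rows, so rank(P) = 3.
P has 3 columns; by rank–nullity, nullity = 3 − 3 = 0.

0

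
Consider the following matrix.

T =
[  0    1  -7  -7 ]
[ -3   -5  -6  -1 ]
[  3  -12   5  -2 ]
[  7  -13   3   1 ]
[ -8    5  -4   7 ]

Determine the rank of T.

Row reduce to echelon form.
Swap R1 ↔ R2
R3 ← R3 + R1: [0, -17, -1, -3]
R4 ← R4 + (7/3)·R1: [0, -74/3, -11, -4/3]
R5 ← R5 − (8/3)·R1: [0, 55/3, 12, 29/3]
R3 ← R3 + (17)·R2: [0, 0, -120, -122]
R4 ← R4 + (74/3)·R2: [0, 0, -551/3, -174]
R5 ← R5 − (55/3)·R2: [0, 0, 421/3, 138]
R4 ← R4 − (551/360)·R3: [0, 0, 0, 2291/180]
R5 ← R5 + (421/360)·R3: [0, 0, 0, -841/180]
R5 ← R5 + (29/79)·R4: [0, 0, 0, 0]
Echelon form has 4 nonzero rows, so rank(T) = 4.

4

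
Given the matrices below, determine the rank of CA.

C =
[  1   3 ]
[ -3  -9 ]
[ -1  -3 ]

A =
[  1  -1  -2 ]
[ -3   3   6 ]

First compute CA:
[[ -8,   8,  16],
 [ 24, -24, -48],
 [  8,  -8, -16]]
Now row reduce the product.
R2 ← R2 + (3)·R1: [0, 0, 0]
R3 ← R3 + R1: [0, 0, 0]
1 nonzero row, so rank(CA) = 1.

1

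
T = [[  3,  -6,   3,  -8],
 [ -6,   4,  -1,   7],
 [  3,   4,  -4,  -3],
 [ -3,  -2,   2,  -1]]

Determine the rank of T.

Row reduce to echelon form.
R2 ← R2 + (2)·R1: [0, -8, 5, -9]
R3 ← R3 − R1: [0, 10, -7, 5]
R4 ← R4 + R1: [0, -8, 5, -9]
R3 ← R3 + (5/4)·R2: [0, 0, -3/4, -25/4]
R4 ← R4 − R2: [0, 0, 0, 0]
Echelon form has 3 nonzero rows, so rank(T) = 3.

3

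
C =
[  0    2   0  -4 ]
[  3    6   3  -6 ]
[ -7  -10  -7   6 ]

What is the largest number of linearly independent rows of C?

2

Row reduce to echelon form.
Swap R1 ↔ R2
R3 ← R3 + (7/3)·R1: [0, 4, 0, -8]
R3 ← R3 − (2)·R2: [0, 0, 0, 0]
Echelon form has 2 nonzero rows, so rank(C) = 2.
The rank gives the maximum number of linearly independent rows: 2.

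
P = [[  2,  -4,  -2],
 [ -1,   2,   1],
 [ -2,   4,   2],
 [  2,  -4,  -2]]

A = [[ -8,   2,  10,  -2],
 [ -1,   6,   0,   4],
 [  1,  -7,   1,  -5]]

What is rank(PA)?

First compute PA:
[[-14,  -6,  18, -10],
 [  7,   3,  -9,   5],
 [ 14,   6, -18,  10],
 [-14,  -6,  18, -10]]
Now row reduce the product.
R2 ← R2 + (1/2)·R1: [0, 0, 0, 0]
R3 ← R3 + R1: [0, 0, 0, 0]
R4 ← R4 − R1: [0, 0, 0, 0]
1 nonzero row, so rank(PA) = 1.

1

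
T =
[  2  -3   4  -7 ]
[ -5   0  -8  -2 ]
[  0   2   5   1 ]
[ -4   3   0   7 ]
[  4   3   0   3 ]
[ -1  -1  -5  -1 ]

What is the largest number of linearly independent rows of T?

Row reduce to echelon form.
R2 ← R2 + (5/2)·R1: [0, -15/2, 2, -39/2]
R4 ← R4 + (2)·R1: [0, -3, 8, -7]
R5 ← R5 − (2)·R1: [0, 9, -8, 17]
R6 ← R6 + (1/2)·R1: [0, -5/2, -3, -9/2]
R3 ← R3 + (4/15)·R2: [0, 0, 83/15, -21/5]
R4 ← R4 − (2/5)·R2: [0, 0, 36/5, 4/5]
R5 ← R5 + (6/5)·R2: [0, 0, -28/5, -32/5]
R6 ← R6 − (1/3)·R2: [0, 0, -11/3, 2]
R4 ← R4 − (108/83)·R3: [0, 0, 0, 520/83]
R5 ← R5 + (84/83)·R3: [0, 0, 0, -884/83]
R6 ← R6 + (55/83)·R3: [0, 0, 0, -65/83]
R5 ← R5 + (17/10)·R4: [0, 0, 0, 0]
R6 ← R6 + (1/8)·R4: [0, 0, 0, 0]
Echelon form has 4 nonzero rows, so rank(T) = 4.
The rank gives the maximum number of linearly independent rows: 4.

4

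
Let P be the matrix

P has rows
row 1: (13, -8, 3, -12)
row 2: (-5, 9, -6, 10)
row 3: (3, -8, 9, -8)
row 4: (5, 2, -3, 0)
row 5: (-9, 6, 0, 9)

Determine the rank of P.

Row reduce to echelon form.
R2 ← R2 + (5/13)·R1: [0, 77/13, -63/13, 70/13]
R3 ← R3 − (3/13)·R1: [0, -80/13, 108/13, -68/13]
R4 ← R4 − (5/13)·R1: [0, 66/13, -54/13, 60/13]
R5 ← R5 + (9/13)·R1: [0, 6/13, 27/13, 9/13]
R3 ← R3 + (80/77)·R2: [0, 0, 36/11, 4/11]
R4 ← R4 − (6/7)·R2: [0, 0, 0, 0]
R5 ← R5 − (6/77)·R2: [0, 0, 27/11, 3/11]
R5 ← R5 − (3/4)·R3: [0, 0, 0, 0]
Echelon form has 3 nonzero rows, so rank(P) = 3.

3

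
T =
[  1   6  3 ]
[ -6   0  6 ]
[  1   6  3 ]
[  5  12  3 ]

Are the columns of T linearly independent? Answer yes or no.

no

Row reduce T to echelon form.
R2 ← R2 + (6)·R1: [0, 36, 24]
R3 ← R3 − R1: [0, 0, 0]
R4 ← R4 − (5)·R1: [0, -18, -12]
R4 ← R4 + (1/2)·R2: [0, 0, 0]
2 pivots among 3 columns.
Only 2 < 3 pivot columns, so the columns are linearly dependent.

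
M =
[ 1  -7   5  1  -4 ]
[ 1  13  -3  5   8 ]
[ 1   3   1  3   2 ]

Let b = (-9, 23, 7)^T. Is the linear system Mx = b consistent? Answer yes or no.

yes

Row reduce the augmented matrix [M | b].
R2 ← R2 − R1: [0, 20, -8, 4, 12, 32]
R3 ← R3 − R1: [0, 10, -4, 2, 6, 16]
R3 ← R3 − (1/2)·R2: [0, 0, 0, 0, 0, 0]
The echelon form has 2 nonzero rows, and every pivot lies in the first 5 columns, so rank(M) = rank([M|b]) = 2.
The system is consistent.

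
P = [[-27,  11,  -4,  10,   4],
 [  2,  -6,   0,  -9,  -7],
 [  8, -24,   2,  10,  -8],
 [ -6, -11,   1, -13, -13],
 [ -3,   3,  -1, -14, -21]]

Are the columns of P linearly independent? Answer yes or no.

yes

Row reduce P to echelon form.
R2 ← R2 + (2/27)·R1: [0, -140/27, -8/27, -223/27, -181/27]
R3 ← R3 + (8/27)·R1: [0, -560/27, 22/27, 350/27, -184/27]
R4 ← R4 − (2/9)·R1: [0, -121/9, 17/9, -137/9, -125/9]
R5 ← R5 − (1/9)·R1: [0, 16/9, -5/9, -136/9, -193/9]
R3 ← R3 − (4)·R2: [0, 0, 2, 46, 20]
R4 ← R4 − (363/140)·R2: [0, 0, 93/35, 867/140, 489/140]
R5 ← R5 + (12/35)·R2: [0, 0, -23/35, -628/35, -831/35]
R4 ← R4 − (93/70)·R3: [0, 0, 0, -7689/140, -3231/140]
R5 ← R5 + (23/70)·R3: [0, 0, 0, -99/35, -601/35]
R5 ← R5 − (12/233)·R4: [0, 0, 0, 0, -3724/233]
5 pivots among 5 columns.
Every column is a pivot column, so the columns are linearly independent.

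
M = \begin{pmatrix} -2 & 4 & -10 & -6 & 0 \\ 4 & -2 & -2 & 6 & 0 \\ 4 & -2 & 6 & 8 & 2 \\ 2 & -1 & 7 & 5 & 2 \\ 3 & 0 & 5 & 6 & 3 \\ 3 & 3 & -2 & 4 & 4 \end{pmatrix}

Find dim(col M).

Row reduce to echelon form.
R2 ← R2 + (2)·R1: [0, 6, -22, -6, 0]
R3 ← R3 + (2)·R1: [0, 6, -14, -4, 2]
R4 ← R4 + R1: [0, 3, -3, -1, 2]
R5 ← R5 + (3/2)·R1: [0, 6, -10, -3, 3]
R6 ← R6 + (3/2)·R1: [0, 9, -17, -5, 4]
R3 ← R3 − R2: [0, 0, 8, 2, 2]
R4 ← R4 − (1/2)·R2: [0, 0, 8, 2, 2]
R5 ← R5 − R2: [0, 0, 12, 3, 3]
R6 ← R6 − (3/2)·R2: [0, 0, 16, 4, 4]
R4 ← R4 − R3: [0, 0, 0, 0, 0]
R5 ← R5 − (3/2)·R3: [0, 0, 0, 0, 0]
R6 ← R6 − (2)·R3: [0, 0, 0, 0, 0]
Echelon form has 3 nonzero rows, so rank(M) = 3.
The column space has dimension equal to the rank: 3.

3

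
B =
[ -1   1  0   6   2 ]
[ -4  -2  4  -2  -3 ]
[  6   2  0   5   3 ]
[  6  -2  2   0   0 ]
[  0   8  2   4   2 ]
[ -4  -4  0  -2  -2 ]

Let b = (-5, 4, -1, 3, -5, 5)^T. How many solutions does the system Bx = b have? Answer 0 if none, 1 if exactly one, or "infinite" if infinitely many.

0

Row reduce the augmented matrix [B | b].
R2 ← R2 − (4)·R1: [0, -6, 4, -26, -11, 24]
R3 ← R3 + (6)·R1: [0, 8, 0, 41, 15, -31]
R4 ← R4 + (6)·R1: [0, 4, 2, 36, 12, -27]
R6 ← R6 − (4)·R1: [0, -8, 0, -26, -10, 25]
R3 ← R3 + (4/3)·R2: [0, 0, 16/3, 19/3, 1/3, 1]
R4 ← R4 + (2/3)·R2: [0, 0, 14/3, 56/3, 14/3, -11]
R5 ← R5 + (4/3)·R2: [0, 0, 22/3, -92/3, -38/3, 27]
R6 ← R6 − (4/3)·R2: [0, 0, -16/3, 26/3, 14/3, -7]
R4 ← R4 − (7/8)·R3: [0, 0, 0, 105/8, 35/8, -95/8]
R5 ← R5 − (11/8)·R3: [0, 0, 0, -315/8, -105/8, 205/8]
R6 ← R6 + R3: [0, 0, 0, 15, 5, -6]
R5 ← R5 + (3)·R4: [0, 0, 0, 0, 0, -10]
R6 ← R6 − (8/7)·R4: [0, 0, 0, 0, 0, 53/7]
R6 ← R6 + (53/70)·R5: [0, 0, 0, 0, 0, 0]
The echelon form has 5 nonzero rows; the last pivot sits in the augmented column, so rank(B) = 4 but rank([B|b]) = 5.
Since the ranks differ, the system is inconsistent.
It has no solutions.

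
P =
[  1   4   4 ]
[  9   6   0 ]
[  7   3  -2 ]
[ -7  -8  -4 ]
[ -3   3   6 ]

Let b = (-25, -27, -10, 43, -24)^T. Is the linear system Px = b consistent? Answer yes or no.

Row reduce the augmented matrix [P | b].
R2 ← R2 − (9)·R1: [0, -30, -36, 198]
R3 ← R3 − (7)·R1: [0, -25, -30, 165]
R4 ← R4 + (7)·R1: [0, 20, 24, -132]
R5 ← R5 + (3)·R1: [0, 15, 18, -99]
R3 ← R3 − (5/6)·R2: [0, 0, 0, 0]
R4 ← R4 + (2/3)·R2: [0, 0, 0, 0]
R5 ← R5 + (1/2)·R2: [0, 0, 0, 0]
The echelon form has 2 nonzero rows, and every pivot lies in the first 3 columns, so rank(P) = rank([P|b]) = 2.
The system is consistent.

yes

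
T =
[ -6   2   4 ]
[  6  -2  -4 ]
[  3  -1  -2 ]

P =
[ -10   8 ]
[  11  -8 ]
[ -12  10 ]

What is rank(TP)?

1

First compute TP:
[[ 34, -24],
 [-34,  24],
 [-17,  12]]
Now row reduce the product.
R2 ← R2 + R1: [0, 0]
R3 ← R3 + (1/2)·R1: [0, 0]
1 nonzero row, so rank(TP) = 1.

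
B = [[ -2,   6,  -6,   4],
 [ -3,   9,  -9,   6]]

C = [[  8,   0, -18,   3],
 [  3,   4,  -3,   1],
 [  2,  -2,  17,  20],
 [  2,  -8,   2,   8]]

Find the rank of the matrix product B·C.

First compute BC:
[[ -2,   4, -76, -88],
 [ -3,   6, -114, -132]]
Now row reduce the product.
R2 ← R2 − (3/2)·R1: [0, 0, 0, 0]
1 nonzero row, so rank(BC) = 1.

1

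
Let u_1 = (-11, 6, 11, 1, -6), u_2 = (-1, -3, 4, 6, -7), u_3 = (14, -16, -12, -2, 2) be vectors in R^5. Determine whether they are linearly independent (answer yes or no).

yes

Form the matrix with these vectors as rows and row reduce.
R2 ← R2 − (1/11)·R1: [0, -39/11, 3, 65/11, -71/11]
R3 ← R3 + (14/11)·R1: [0, -92/11, 2, -8/11, -62/11]
R3 ← R3 − (92/39)·R2: [0, 0, -66/13, -44/3, 374/39]
3 nonzero rows, so the 3 vectors span a space of dimension 3.
Since 3 = 3, the vectors are linearly independent.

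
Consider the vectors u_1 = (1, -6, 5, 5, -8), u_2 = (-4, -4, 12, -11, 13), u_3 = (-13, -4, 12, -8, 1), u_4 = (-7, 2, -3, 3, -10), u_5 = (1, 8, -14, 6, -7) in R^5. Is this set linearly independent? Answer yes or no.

no

Form the matrix with these vectors as rows and row reduce.
R2 ← R2 + (4)·R1: [0, -28, 32, 9, -19]
R3 ← R3 + (13)·R1: [0, -82, 77, 57, -103]
R4 ← R4 + (7)·R1: [0, -40, 32, 38, -66]
R5 ← R5 − R1: [0, 14, -19, 1, 1]
R3 ← R3 − (41/14)·R2: [0, 0, -117/7, 429/14, -663/14]
R4 ← R4 − (10/7)·R2: [0, 0, -96/7, 176/7, -272/7]
R5 ← R5 + (1/2)·R2: [0, 0, -3, 11/2, -17/2]
R4 ← R4 − (32/39)·R3: [0, 0, 0, 0, 0]
R5 ← R5 − (7/39)·R3: [0, 0, 0, 0, 0]
3 nonzero rows, so the 5 vectors span a space of dimension 3.
Since 3 < 5, the vectors are linearly dependent.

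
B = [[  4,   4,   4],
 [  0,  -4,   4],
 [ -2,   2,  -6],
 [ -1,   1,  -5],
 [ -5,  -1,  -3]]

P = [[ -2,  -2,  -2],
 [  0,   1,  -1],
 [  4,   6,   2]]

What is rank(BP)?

2

First compute BP:
[[  8,  20,  -4],
 [ 16,  20,  12],
 [-20, -30, -10],
 [-18, -27,  -9],
 [ -2,  -9,   5]]
Now row reduce the product.
R2 ← R2 − (2)·R1: [0, -20, 20]
R3 ← R3 + (5/2)·R1: [0, 20, -20]
R4 ← R4 + (9/4)·R1: [0, 18, -18]
R5 ← R5 + (1/4)·R1: [0, -4, 4]
R3 ← R3 + R2: [0, 0, 0]
R4 ← R4 + (9/10)·R2: [0, 0, 0]
R5 ← R5 − (1/5)·R2: [0, 0, 0]
2 nonzero rows, so rank(BP) = 2.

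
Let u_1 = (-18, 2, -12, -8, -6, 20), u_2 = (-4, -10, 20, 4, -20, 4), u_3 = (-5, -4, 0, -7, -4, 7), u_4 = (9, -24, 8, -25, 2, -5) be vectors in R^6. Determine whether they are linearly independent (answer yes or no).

Form the matrix with these vectors as rows and row reduce.
R2 ← R2 − (2/9)·R1: [0, -94/9, 68/3, 52/9, -56/3, -4/9]
R3 ← R3 − (5/18)·R1: [0, -41/9, 10/3, -43/9, -7/3, 13/9]
R4 ← R4 + (1/2)·R1: [0, -23, 2, -29, -1, 5]
R3 ← R3 − (41/94)·R2: [0, 0, -308/47, -343/47, 273/47, 77/47]
R4 ← R4 − (207/94)·R2: [0, 0, -2252/47, -1961/47, 1885/47, 281/47]
R4 ← R4 − (563/77)·R3: [0, 0, 0, 128/11, -26/11, -6]
4 nonzero rows, so the 4 vectors span a space of dimension 4.
Since 4 = 4, the vectors are linearly independent.

yes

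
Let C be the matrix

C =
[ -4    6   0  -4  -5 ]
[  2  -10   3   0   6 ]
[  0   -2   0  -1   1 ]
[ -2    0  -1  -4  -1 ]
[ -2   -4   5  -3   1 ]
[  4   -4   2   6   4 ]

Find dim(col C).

3

Row reduce to echelon form.
R2 ← R2 + (1/2)·R1: [0, -7, 3, -2, 7/2]
R4 ← R4 − (1/2)·R1: [0, -3, -1, -2, 3/2]
R5 ← R5 − (1/2)·R1: [0, -7, 5, -1, 7/2]
R6 ← R6 + R1: [0, 2, 2, 2, -1]
R3 ← R3 − (2/7)·R2: [0, 0, -6/7, -3/7, 0]
R4 ← R4 − (3/7)·R2: [0, 0, -16/7, -8/7, 0]
R5 ← R5 − R2: [0, 0, 2, 1, 0]
R6 ← R6 + (2/7)·R2: [0, 0, 20/7, 10/7, 0]
R4 ← R4 − (8/3)·R3: [0, 0, 0, 0, 0]
R5 ← R5 + (7/3)·R3: [0, 0, 0, 0, 0]
R6 ← R6 + (10/3)·R3: [0, 0, 0, 0, 0]
Echelon form has 3 nonzero rows, so rank(C) = 3.
The column space has dimension equal to the rank: 3.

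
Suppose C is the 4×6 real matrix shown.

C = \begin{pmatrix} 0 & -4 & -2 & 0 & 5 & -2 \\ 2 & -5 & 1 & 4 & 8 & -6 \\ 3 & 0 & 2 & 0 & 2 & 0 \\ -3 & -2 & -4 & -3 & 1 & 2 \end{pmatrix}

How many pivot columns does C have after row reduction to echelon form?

4

Row reduce to echelon form.
Swap R1 ↔ R2
R3 ← R3 − (3/2)·R1: [0, 15/2, 1/2, -6, -10, 9]
R4 ← R4 + (3/2)·R1: [0, -19/2, -5/2, 3, 13, -7]
R3 ← R3 + (15/8)·R2: [0, 0, -13/4, -6, -5/8, 21/4]
R4 ← R4 − (19/8)·R2: [0, 0, 9/4, 3, 9/8, -9/4]
R4 ← R4 + (9/13)·R3: [0, 0, 0, -15/13, 9/13, 18/13]
Echelon form has 4 nonzero rows, so rank(C) = 4.
Each nonzero row contributes one pivot column: 4 pivot columns.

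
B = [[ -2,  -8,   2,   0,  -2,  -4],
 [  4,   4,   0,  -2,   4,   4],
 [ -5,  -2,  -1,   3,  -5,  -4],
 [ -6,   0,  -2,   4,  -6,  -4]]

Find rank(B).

2

Row reduce to echelon form.
R2 ← R2 + (2)·R1: [0, -12, 4, -2, 0, -4]
R3 ← R3 − (5/2)·R1: [0, 18, -6, 3, 0, 6]
R4 ← R4 − (3)·R1: [0, 24, -8, 4, 0, 8]
R3 ← R3 + (3/2)·R2: [0, 0, 0, 0, 0, 0]
R4 ← R4 + (2)·R2: [0, 0, 0, 0, 0, 0]
Echelon form has 2 nonzero rows, so rank(B) = 2.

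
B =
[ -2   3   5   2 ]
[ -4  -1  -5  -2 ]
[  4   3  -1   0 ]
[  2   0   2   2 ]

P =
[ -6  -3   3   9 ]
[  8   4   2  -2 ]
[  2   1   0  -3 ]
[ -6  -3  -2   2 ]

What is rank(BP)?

First compute BP:
[[ 34,  17,  -4, -35],
 [ 18,   9, -10, -23],
 [ -2,  -1,  18,  33],
 [-20, -10,   2,  16]]
Now row reduce the product.
R2 ← R2 − (9/17)·R1: [0, 0, -134/17, -76/17]
R3 ← R3 + (1/17)·R1: [0, 0, 302/17, 526/17]
R4 ← R4 + (10/17)·R1: [0, 0, -6/17, -78/17]
R3 ← R3 + (151/67)·R2: [0, 0, 0, 1398/67]
R4 ← R4 − (3/67)·R2: [0, 0, 0, -294/67]
R4 ← R4 + (49/233)·R3: [0, 0, 0, 0]
3 nonzero rows, so rank(BP) = 3.

3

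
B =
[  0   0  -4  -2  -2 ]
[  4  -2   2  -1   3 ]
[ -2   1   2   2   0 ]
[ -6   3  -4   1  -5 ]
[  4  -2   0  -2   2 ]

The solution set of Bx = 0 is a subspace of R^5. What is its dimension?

Row reduce to echelon form.
Swap R1 ↔ R2
R3 ← R3 + (1/2)·R1: [0, 0, 3, 3/2, 3/2]
R4 ← R4 + (3/2)·R1: [0, 0, -1, -1/2, -1/2]
R5 ← R5 − R1: [0, 0, -2, -1, -1]
R3 ← R3 + (3/4)·R2: [0, 0, 0, 0, 0]
R4 ← R4 − (1/4)·R2: [0, 0, 0, 0, 0]
R5 ← R5 − (1/2)·R2: [0, 0, 0, 0, 0]
2 nonzero rows, so rank(B) = 2.
B has 5 columns; by rank–nullity, nullity = 5 − 2 = 3.

3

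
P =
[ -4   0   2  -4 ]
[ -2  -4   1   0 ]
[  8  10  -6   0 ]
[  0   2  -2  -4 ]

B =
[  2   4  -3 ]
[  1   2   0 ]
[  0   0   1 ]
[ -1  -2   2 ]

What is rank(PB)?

2

First compute PB:
[[ -4,  -8,   6],
 [ -8, -16,   7],
 [ 26,  52, -30],
 [  6,  12, -10]]
Now row reduce the product.
R2 ← R2 − (2)·R1: [0, 0, -5]
R3 ← R3 + (13/2)·R1: [0, 0, 9]
R4 ← R4 + (3/2)·R1: [0, 0, -1]
R3 ← R3 + (9/5)·R2: [0, 0, 0]
R4 ← R4 − (1/5)·R2: [0, 0, 0]
2 nonzero rows, so rank(PB) = 2.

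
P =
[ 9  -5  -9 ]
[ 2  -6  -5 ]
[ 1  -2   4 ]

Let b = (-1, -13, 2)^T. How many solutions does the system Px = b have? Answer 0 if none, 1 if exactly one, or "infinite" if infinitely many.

1

Row reduce the augmented matrix [P | b].
R2 ← R2 − (2/9)·R1: [0, -44/9, -3, -115/9]
R3 ← R3 − (1/9)·R1: [0, -13/9, 5, 19/9]
R3 ← R3 − (13/44)·R2: [0, 0, 259/44, 259/44]
The echelon form has 3 nonzero rows, and every pivot lies in the first 3 columns, so rank(P) = rank([P|b]) = 3.
The system is consistent.
rank = 3 = number of unknowns, so the solution is unique.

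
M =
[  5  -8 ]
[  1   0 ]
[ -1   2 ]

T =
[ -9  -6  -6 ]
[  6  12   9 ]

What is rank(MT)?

2

First compute MT:
[[-93, -126, -102],
 [ -9,  -6,  -6],
 [ 21,  30,  24]]
Now row reduce the product.
R2 ← R2 − (3/31)·R1: [0, 192/31, 120/31]
R3 ← R3 + (7/31)·R1: [0, 48/31, 30/31]
R3 ← R3 − (1/4)·R2: [0, 0, 0]
2 nonzero rows, so rank(MT) = 2.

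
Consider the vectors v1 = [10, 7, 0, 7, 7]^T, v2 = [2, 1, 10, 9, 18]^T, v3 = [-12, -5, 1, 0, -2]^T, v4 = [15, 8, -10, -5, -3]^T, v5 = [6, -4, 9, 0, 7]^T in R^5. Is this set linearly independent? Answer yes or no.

yes

Form the matrix with these vectors as rows and row reduce.
R2 ← R2 − (1/5)·R1: [0, -2/5, 10, 38/5, 83/5]
R3 ← R3 + (6/5)·R1: [0, 17/5, 1, 42/5, 32/5]
R4 ← R4 − (3/2)·R1: [0, -5/2, -10, -31/2, -27/2]
R5 ← R5 − (3/5)·R1: [0, -41/5, 9, -21/5, 14/5]
R3 ← R3 + (17/2)·R2: [0, 0, 86, 73, 295/2]
R4 ← R4 − (25/4)·R2: [0, 0, -145/2, -63, -469/4]
R5 ← R5 − (41/2)·R2: [0, 0, -196, -160, -675/2]
R4 ← R4 + (145/172)·R3: [0, 0, 0, -251/172, 2441/344]
R5 ← R5 + (98/43)·R3: [0, 0, 0, 274/43, -115/86]
R5 ← R5 + (1096/251)·R4: [0, 0, 0, 0, 14883/502]
5 nonzero rows, so the 5 vectors span a space of dimension 5.
Since 5 = 5, the vectors are linearly independent.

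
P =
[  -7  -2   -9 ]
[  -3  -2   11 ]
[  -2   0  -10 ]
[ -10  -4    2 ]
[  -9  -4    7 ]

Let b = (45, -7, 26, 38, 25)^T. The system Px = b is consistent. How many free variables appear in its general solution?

1

Row reduce the augmented matrix [P | b].
R2 ← R2 − (3/7)·R1: [0, -8/7, 104/7, -184/7]
R3 ← R3 − (2/7)·R1: [0, 4/7, -52/7, 92/7]
R4 ← R4 − (10/7)·R1: [0, -8/7, 104/7, -184/7]
R5 ← R5 − (9/7)·R1: [0, -10/7, 130/7, -230/7]
R3 ← R3 + (1/2)·R2: [0, 0, 0, 0]
R4 ← R4 − R2: [0, 0, 0, 0]
R5 ← R5 − (5/4)·R2: [0, 0, 0, 0]
The echelon form has 2 nonzero rows, and every pivot lies in the first 3 columns, so rank(P) = rank([P|b]) = 2.
The system is consistent.
Free variables = (unknowns) − (rank) = 3 − 2 = 1.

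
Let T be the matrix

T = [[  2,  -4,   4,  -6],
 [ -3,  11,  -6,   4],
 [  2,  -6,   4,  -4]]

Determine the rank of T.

2

Row reduce to echelon form.
R2 ← R2 + (3/2)·R1: [0, 5, 0, -5]
R3 ← R3 − R1: [0, -2, 0, 2]
R3 ← R3 + (2/5)·R2: [0, 0, 0, 0]
Echelon form has 2 nonzero rows, so rank(T) = 2.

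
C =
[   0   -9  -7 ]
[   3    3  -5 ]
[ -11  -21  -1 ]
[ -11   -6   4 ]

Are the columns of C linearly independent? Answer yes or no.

Row reduce C to echelon form.
Swap R1 ↔ R2
R3 ← R3 + (11/3)·R1: [0, -10, -58/3]
R4 ← R4 + (11/3)·R1: [0, 5, -43/3]
R3 ← R3 − (10/9)·R2: [0, 0, -104/9]
R4 ← R4 + (5/9)·R2: [0, 0, -164/9]
R4 ← R4 − (41/26)·R3: [0, 0, 0]
3 pivots among 3 columns.
Every column is a pivot column, so the columns are linearly independent.

yes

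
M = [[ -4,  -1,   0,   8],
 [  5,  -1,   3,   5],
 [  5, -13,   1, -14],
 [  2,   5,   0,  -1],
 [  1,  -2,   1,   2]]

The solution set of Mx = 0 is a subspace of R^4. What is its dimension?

Row reduce to echelon form.
R2 ← R2 + (5/4)·R1: [0, -9/4, 3, 15]
R3 ← R3 + (5/4)·R1: [0, -57/4, 1, -4]
R4 ← R4 + (1/2)·R1: [0, 9/2, 0, 3]
R5 ← R5 + (1/4)·R1: [0, -9/4, 1, 4]
R3 ← R3 − (19/3)·R2: [0, 0, -18, -99]
R4 ← R4 + (2)·R2: [0, 0, 6, 33]
R5 ← R5 − R2: [0, 0, -2, -11]
R4 ← R4 + (1/3)·R3: [0, 0, 0, 0]
R5 ← R5 − (1/9)·R3: [0, 0, 0, 0]
3 nonzero rows, so rank(M) = 3.
M has 4 columns; by rank–nullity, nullity = 4 − 3 = 1.

1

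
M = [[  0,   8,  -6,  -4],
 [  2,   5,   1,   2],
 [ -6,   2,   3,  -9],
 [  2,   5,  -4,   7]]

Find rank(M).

Row reduce to echelon form.
Swap R1 ↔ R2
R3 ← R3 + (3)·R1: [0, 17, 6, -3]
R4 ← R4 − R1: [0, 0, -5, 5]
R3 ← R3 − (17/8)·R2: [0, 0, 75/4, 11/2]
R4 ← R4 + (4/15)·R3: [0, 0, 0, 97/15]
Echelon form has 4 nonzero rows, so rank(M) = 4.

4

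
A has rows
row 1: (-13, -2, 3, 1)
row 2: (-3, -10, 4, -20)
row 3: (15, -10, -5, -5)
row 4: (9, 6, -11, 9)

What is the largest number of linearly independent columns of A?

4

Row reduce to echelon form.
R2 ← R2 − (3/13)·R1: [0, -124/13, 43/13, -263/13]
R3 ← R3 + (15/13)·R1: [0, -160/13, -20/13, -50/13]
R4 ← R4 + (9/13)·R1: [0, 60/13, -116/13, 126/13]
R3 ← R3 − (40/31)·R2: [0, 0, -180/31, 690/31]
R4 ← R4 + (15/31)·R2: [0, 0, -227/31, -3/31]
R4 ← R4 − (227/180)·R3: [0, 0, 0, -169/6]
Echelon form has 4 nonzero rows, so rank(A) = 4.
The rank gives the maximum number of linearly independent columns: 4.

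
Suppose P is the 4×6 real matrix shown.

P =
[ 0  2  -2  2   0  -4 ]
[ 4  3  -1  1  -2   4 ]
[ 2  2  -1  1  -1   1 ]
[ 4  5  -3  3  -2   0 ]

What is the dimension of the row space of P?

2

Row reduce to echelon form.
Swap R1 ↔ R2
R3 ← R3 − (1/2)·R1: [0, 1/2, -1/2, 1/2, 0, -1]
R4 ← R4 − R1: [0, 2, -2, 2, 0, -4]
R3 ← R3 − (1/4)·R2: [0, 0, 0, 0, 0, 0]
R4 ← R4 − R2: [0, 0, 0, 0, 0, 0]
Echelon form has 2 nonzero rows, so rank(P) = 2.
The row space has dimension equal to the rank: 2.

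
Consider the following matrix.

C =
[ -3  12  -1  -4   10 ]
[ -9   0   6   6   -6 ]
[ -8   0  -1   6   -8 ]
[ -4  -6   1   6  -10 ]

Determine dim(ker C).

2

Row reduce to echelon form.
R2 ← R2 − (3)·R1: [0, -36, 9, 18, -36]
R3 ← R3 − (8/3)·R1: [0, -32, 5/3, 50/3, -104/3]
R4 ← R4 − (4/3)·R1: [0, -22, 7/3, 34/3, -70/3]
R3 ← R3 − (8/9)·R2: [0, 0, -19/3, 2/3, -8/3]
R4 ← R4 − (11/18)·R2: [0, 0, -19/6, 1/3, -4/3]
R4 ← R4 − (1/2)·R3: [0, 0, 0, 0, 0]
3 nonzero rows, so rank(C) = 3.
C has 5 columns; by rank–nullity, nullity = 5 − 3 = 2.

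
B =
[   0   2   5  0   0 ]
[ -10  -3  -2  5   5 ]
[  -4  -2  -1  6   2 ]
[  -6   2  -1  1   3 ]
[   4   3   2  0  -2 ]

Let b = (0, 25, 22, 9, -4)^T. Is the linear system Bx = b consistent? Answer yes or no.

Row reduce the augmented matrix [B | b].
Swap R1 ↔ R2
R3 ← R3 − (2/5)·R1: [0, -4/5, -1/5, 4, 0, 12]
R4 ← R4 − (3/5)·R1: [0, 19/5, 1/5, -2, 0, -6]
R5 ← R5 + (2/5)·R1: [0, 9/5, 6/5, 2, 0, 6]
R3 ← R3 + (2/5)·R2: [0, 0, 9/5, 4, 0, 12]
R4 ← R4 − (19/10)·R2: [0, 0, -93/10, -2, 0, -6]
R5 ← R5 − (9/10)·R2: [0, 0, -33/10, 2, 0, 6]
R4 ← R4 + (31/6)·R3: [0, 0, 0, 56/3, 0, 56]
R5 ← R5 + (11/6)·R3: [0, 0, 0, 28/3, 0, 28]
R5 ← R5 − (1/2)·R4: [0, 0, 0, 0, 0, 0]
The echelon form has 4 nonzero rows, and every pivot lies in the first 5 columns, so rank(B) = rank([B|b]) = 4.
The system is consistent.

yes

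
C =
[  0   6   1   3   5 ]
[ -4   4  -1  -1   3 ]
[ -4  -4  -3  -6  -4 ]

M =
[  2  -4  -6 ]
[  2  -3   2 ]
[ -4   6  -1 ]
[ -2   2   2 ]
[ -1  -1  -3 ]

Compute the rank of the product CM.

3

First compute CM:
[[ -3, -11,   2],
 [  3,  -7,  22],
 [ 12,   2,  19]]
Now row reduce the product.
R2 ← R2 + R1: [0, -18, 24]
R3 ← R3 + (4)·R1: [0, -42, 27]
R3 ← R3 − (7/3)·R2: [0, 0, -29]
3 nonzero rows, so rank(CM) = 3.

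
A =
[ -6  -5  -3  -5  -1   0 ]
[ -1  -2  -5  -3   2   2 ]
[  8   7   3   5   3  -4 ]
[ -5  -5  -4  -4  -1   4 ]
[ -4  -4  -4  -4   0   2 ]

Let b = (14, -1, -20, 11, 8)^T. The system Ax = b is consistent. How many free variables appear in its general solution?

Row reduce the augmented matrix [A | b].
R2 ← R2 − (1/6)·R1: [0, -7/6, -9/2, -13/6, 13/6, 2, -10/3]
R3 ← R3 + (4/3)·R1: [0, 1/3, -1, -5/3, 5/3, -4, -4/3]
R4 ← R4 − (5/6)·R1: [0, -5/6, -3/2, 1/6, -1/6, 4, -2/3]
R5 ← R5 − (2/3)·R1: [0, -2/3, -2, -2/3, 2/3, 2, -4/3]
R3 ← R3 + (2/7)·R2: [0, 0, -16/7, -16/7, 16/7, -24/7, -16/7]
R4 ← R4 − (5/7)·R2: [0, 0, 12/7, 12/7, -12/7, 18/7, 12/7]
R5 ← R5 − (4/7)·R2: [0, 0, 4/7, 4/7, -4/7, 6/7, 4/7]
R4 ← R4 + (3/4)·R3: [0, 0, 0, 0, 0, 0, 0]
R5 ← R5 + (1/4)·R3: [0, 0, 0, 0, 0, 0, 0]
The echelon form has 3 nonzero rows, and every pivot lies in the first 6 columns, so rank(A) = rank([A|b]) = 3.
The system is consistent.
Free variables = (unknowns) − (rank) = 6 − 3 = 3.

3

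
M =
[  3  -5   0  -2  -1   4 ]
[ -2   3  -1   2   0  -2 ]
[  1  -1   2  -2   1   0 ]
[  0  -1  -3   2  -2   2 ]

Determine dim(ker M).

4

Row reduce to echelon form.
R2 ← R2 + (2/3)·R1: [0, -1/3, -1, 2/3, -2/3, 2/3]
R3 ← R3 − (1/3)·R1: [0, 2/3, 2, -4/3, 4/3, -4/3]
R3 ← R3 + (2)·R2: [0, 0, 0, 0, 0, 0]
R4 ← R4 − (3)·R2: [0, 0, 0, 0, 0, 0]
2 nonzero rows, so rank(M) = 2.
M has 6 columns; by rank–nullity, nullity = 6 − 2 = 4.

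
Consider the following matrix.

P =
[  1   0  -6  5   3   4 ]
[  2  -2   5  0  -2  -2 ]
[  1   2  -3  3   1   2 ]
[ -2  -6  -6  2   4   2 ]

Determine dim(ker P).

Row reduce to echelon form.
R2 ← R2 − (2)·R1: [0, -2, 17, -10, -8, -10]
R3 ← R3 − R1: [0, 2, 3, -2, -2, -2]
R4 ← R4 + (2)·R1: [0, -6, -18, 12, 10, 10]
R3 ← R3 + R2: [0, 0, 20, -12, -10, -12]
R4 ← R4 − (3)·R2: [0, 0, -69, 42, 34, 40]
R4 ← R4 + (69/20)·R3: [0, 0, 0, 3/5, -1/2, -7/5]
4 nonzero rows, so rank(P) = 4.
P has 6 columns; by rank–nullity, nullity = 6 − 4 = 2.

2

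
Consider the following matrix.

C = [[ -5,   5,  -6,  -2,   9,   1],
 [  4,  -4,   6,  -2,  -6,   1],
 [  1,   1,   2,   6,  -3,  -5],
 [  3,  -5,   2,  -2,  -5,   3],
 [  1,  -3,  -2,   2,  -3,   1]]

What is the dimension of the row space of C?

3

Row reduce to echelon form.
R2 ← R2 + (4/5)·R1: [0, 0, 6/5, -18/5, 6/5, 9/5]
R3 ← R3 + (1/5)·R1: [0, 2, 4/5, 28/5, -6/5, -24/5]
R4 ← R4 + (3/5)·R1: [0, -2, -8/5, -16/5, 2/5, 18/5]
R5 ← R5 + (1/5)·R1: [0, -2, -16/5, 8/5, -6/5, 6/5]
Swap R2 ↔ R3
R4 ← R4 + R2: [0, 0, -4/5, 12/5, -4/5, -6/5]
R5 ← R5 + R2: [0, 0, -12/5, 36/5, -12/5, -18/5]
R4 ← R4 + (2/3)·R3: [0, 0, 0, 0, 0, 0]
R5 ← R5 + (2)·R3: [0, 0, 0, 0, 0, 0]
Echelon form has 3 nonzero rows, so rank(C) = 3.
The row space has dimension equal to the rank: 3.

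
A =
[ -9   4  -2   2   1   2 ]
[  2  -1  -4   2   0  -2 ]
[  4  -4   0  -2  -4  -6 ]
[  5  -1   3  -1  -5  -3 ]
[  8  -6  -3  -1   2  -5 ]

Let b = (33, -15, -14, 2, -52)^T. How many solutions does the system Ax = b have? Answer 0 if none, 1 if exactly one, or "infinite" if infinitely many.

infinite

Row reduce the augmented matrix [A | b].
R2 ← R2 + (2/9)·R1: [0, -1/9, -40/9, 22/9, 2/9, -14/9, -23/3]
R3 ← R3 + (4/9)·R1: [0, -20/9, -8/9, -10/9, -32/9, -46/9, 2/3]
R4 ← R4 + (5/9)·R1: [0, 11/9, 17/9, 1/9, -40/9, -17/9, 61/3]
R5 ← R5 + (8/9)·R1: [0, -22/9, -43/9, 7/9, 26/9, -29/9, -68/3]
R3 ← R3 − (20)·R2: [0, 0, 88, -50, -8, 26, 154]
R4 ← R4 + (11)·R2: [0, 0, -47, 27, -2, -19, -64]
R5 ← R5 − (22)·R2: [0, 0, 93, -53, -2, 31, 146]
R4 ← R4 + (47/88)·R3: [0, 0, 0, 13/44, -69/11, -225/44, 73/4]
R5 ← R5 − (93/88)·R3: [0, 0, 0, -7/44, 71/11, 155/44, -67/4]
R5 ← R5 + (7/13)·R4: [0, 0, 0, 0, 40/13, 10/13, -90/13]
The echelon form has 5 nonzero rows, and every pivot lies in the first 6 columns, so rank(A) = rank([A|b]) = 5.
The system is consistent.
rank = 5 < 6 unknowns, so there are infinitely many solutions.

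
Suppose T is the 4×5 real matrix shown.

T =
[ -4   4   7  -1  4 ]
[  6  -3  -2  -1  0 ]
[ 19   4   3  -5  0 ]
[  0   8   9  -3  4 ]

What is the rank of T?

Row reduce to echelon form.
R2 ← R2 + (3/2)·R1: [0, 3, 17/2, -5/2, 6]
R3 ← R3 + (19/4)·R1: [0, 23, 145/4, -39/4, 19]
R3 ← R3 − (23/3)·R2: [0, 0, -347/12, 113/12, -27]
R4 ← R4 − (8/3)·R2: [0, 0, -41/3, 11/3, -12]
R4 ← R4 − (164/347)·R3: [0, 0, 0, -272/347, 264/347]
Echelon form has 4 nonzero rows, so rank(T) = 4.

4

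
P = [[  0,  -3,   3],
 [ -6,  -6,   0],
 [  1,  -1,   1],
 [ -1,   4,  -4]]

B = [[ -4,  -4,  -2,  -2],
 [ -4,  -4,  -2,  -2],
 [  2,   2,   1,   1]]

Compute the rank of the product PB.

First compute PB:
[[ 18,  18,   9,   9],
 [ 48,  48,  24,  24],
 [  2,   2,   1,   1],
 [-20, -20, -10, -10]]
Now row reduce the product.
R2 ← R2 − (8/3)·R1: [0, 0, 0, 0]
R3 ← R3 − (1/9)·R1: [0, 0, 0, 0]
R4 ← R4 + (10/9)·R1: [0, 0, 0, 0]
1 nonzero row, so rank(PB) = 1.

1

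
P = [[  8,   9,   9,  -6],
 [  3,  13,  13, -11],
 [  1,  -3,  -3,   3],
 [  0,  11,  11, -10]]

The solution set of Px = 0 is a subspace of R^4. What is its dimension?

2

Row reduce to echelon form.
R2 ← R2 − (3/8)·R1: [0, 77/8, 77/8, -35/4]
R3 ← R3 − (1/8)·R1: [0, -33/8, -33/8, 15/4]
R3 ← R3 + (3/7)·R2: [0, 0, 0, 0]
R4 ← R4 − (8/7)·R2: [0, 0, 0, 0]
2 nonzero rows, so rank(P) = 2.
P has 4 columns; by rank–nullity, nullity = 4 − 2 = 2.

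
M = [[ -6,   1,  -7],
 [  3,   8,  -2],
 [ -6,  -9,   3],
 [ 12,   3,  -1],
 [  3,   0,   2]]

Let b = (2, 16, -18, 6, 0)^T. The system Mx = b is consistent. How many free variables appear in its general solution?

Row reduce the augmented matrix [M | b].
R2 ← R2 + (1/2)·R1: [0, 17/2, -11/2, 17]
R3 ← R3 − R1: [0, -10, 10, -20]
R4 ← R4 + (2)·R1: [0, 5, -15, 10]
R5 ← R5 + (1/2)·R1: [0, 1/2, -3/2, 1]
R3 ← R3 + (20/17)·R2: [0, 0, 60/17, 0]
R4 ← R4 − (10/17)·R2: [0, 0, -200/17, 0]
R5 ← R5 − (1/17)·R2: [0, 0, -20/17, 0]
R4 ← R4 + (10/3)·R3: [0, 0, 0, 0]
R5 ← R5 + (1/3)·R3: [0, 0, 0, 0]
The echelon form has 3 nonzero rows, and every pivot lies in the first 3 columns, so rank(M) = rank([M|b]) = 3.
The system is consistent.
Free variables = (unknowns) − (rank) = 3 − 3 = 0.

0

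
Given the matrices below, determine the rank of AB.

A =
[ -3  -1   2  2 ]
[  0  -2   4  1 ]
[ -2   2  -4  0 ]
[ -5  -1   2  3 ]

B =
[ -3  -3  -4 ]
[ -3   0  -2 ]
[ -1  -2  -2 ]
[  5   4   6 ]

First compute AB:
[[ 20,  13,  22],
 [  7,  -4,   2],
 [  4,  14,  12],
 [ 31,  23,  36]]
Now row reduce the product.
R2 ← R2 − (7/20)·R1: [0, -171/20, -57/10]
R3 ← R3 − (1/5)·R1: [0, 57/5, 38/5]
R4 ← R4 − (31/20)·R1: [0, 57/20, 19/10]
R3 ← R3 + (4/3)·R2: [0, 0, 0]
R4 ← R4 + (1/3)·R2: [0, 0, 0]
2 nonzero rows, so rank(AB) = 2.

2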